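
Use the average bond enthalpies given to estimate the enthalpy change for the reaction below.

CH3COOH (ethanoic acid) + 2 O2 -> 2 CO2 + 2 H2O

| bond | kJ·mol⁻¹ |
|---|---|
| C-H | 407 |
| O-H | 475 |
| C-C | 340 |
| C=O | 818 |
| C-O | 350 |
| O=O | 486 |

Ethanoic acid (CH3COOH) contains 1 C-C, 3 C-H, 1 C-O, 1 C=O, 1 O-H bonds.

Bonds broken (reactants):
  C-C: 1 × 340 = 340
  C-H: 3 × 407 = 1221
  C-O: 1 × 350 = 350
  C=O: 1 × 818 = 818
  O-H: 1 × 475 = 475
  O=O: 2 × 486 = 972
  Σ(broken) = 4176 kJ
Bonds formed (products):
  C=O: 4 × 818 = 3272
  O-H: 4 × 475 = 1900
  Σ(formed) = 5172 kJ
ΔH = Σ(broken) − Σ(formed) = 4176 − 5172 = −996 kJ

ΔH ≈ −996 kJ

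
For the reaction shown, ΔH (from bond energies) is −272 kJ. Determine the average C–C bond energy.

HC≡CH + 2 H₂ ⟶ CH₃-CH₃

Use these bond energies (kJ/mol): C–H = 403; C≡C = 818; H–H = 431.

D(C–C) ≈ 340 kJ/mol

Let D be the C–C bond energy.
Σ(broken) = 1×818 + 2×403 + 2×431 = 2486
Σ(formed) = 1×D + 6×403 = 2418 + D
ΔH = Σ(broken) − Σ(formed) = (2486) − (2418 + D) = +68 − D
Setting this equal to −272 kJ gives D = 340 kJ/mol.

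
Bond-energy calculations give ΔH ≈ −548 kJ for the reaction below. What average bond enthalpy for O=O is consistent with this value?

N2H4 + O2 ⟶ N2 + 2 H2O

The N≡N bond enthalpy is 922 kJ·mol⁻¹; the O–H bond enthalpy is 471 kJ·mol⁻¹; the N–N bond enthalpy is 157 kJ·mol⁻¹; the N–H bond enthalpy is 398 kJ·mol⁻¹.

D(O=O) ≈ 509 kJ/mol

Let D be the O=O bond energy.
Σ(broken) = 4×398 + 1×157 + 1×D = 1749 + D
Σ(formed) = 1×922 + 4×471 = 2806
ΔH = Σ(broken) − Σ(formed) = (1749 + D) − (2806) = −1057 + D
Setting this equal to −548 kJ gives D = 509 kJ/mol.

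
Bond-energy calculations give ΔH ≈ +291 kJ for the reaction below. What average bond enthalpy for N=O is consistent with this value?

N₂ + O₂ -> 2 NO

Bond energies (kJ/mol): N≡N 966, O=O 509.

Let D be the N=O bond energy.
Σ(broken) = 1×966 + 1×509 = 1475
Σ(formed) = 2×D = 2D
ΔH = Σ(broken) − Σ(formed) = (1475) − (2D) = +1475 − 2D
Setting this equal to +291 kJ gives 2D = 1184, so D = 592 kJ/mol.

D(N=O) ≈ 592 kJ/mol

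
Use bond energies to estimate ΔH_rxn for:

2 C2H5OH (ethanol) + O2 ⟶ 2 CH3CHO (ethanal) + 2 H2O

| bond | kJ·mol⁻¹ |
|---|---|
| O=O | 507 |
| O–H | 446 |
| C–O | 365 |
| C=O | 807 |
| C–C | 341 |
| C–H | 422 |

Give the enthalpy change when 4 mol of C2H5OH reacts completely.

ΔH = −850 kJ

Bonds broken (reactants):
  C–C: 2 × 341 = 682
  C–H: 10 × 422 = 4220
  C–O: 2 × 365 = 730
  O–H: 2 × 446 = 892
  O=O: 1 × 507 = 507
  Σ(broken) = 7031 kJ
Bonds formed (products):
  C–C: 2 × 341 = 682
  C–H: 8 × 422 = 3376
  C=O: 2 × 807 = 1614
  O–H: 4 × 446 = 1784
  Σ(formed) = 7456 kJ
ΔH = Σ(broken) − Σ(formed) = 7031 − 7456 = −425 kJ
For 2× the reaction as written: 2 × (−425) = −850 kJ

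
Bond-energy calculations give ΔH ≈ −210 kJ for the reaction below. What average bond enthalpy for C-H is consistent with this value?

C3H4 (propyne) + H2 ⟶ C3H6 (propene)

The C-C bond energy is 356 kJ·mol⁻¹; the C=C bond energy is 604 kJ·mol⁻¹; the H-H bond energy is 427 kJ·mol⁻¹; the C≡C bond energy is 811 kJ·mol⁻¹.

D(C-H) ≈ 422 kJ/mol

Let D be the C-H bond energy.
Σ(broken) = 1×811 + 1×356 + 4×D + 1×427 = 1594 + 4D
Σ(formed) = 1×356 + 6×D + 1×604 = 960 + 6D
ΔH = Σ(broken) − Σ(formed) = (1594 + 4D) − (960 + 6D) = +634 − 2D
Setting this equal to −210 kJ gives 2D = 844, so D = 422 kJ/mol.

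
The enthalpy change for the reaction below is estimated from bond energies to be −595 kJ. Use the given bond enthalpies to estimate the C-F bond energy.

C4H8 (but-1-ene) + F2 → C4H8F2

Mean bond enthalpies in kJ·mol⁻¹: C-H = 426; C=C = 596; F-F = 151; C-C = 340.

D(C-F) ≈ 501 kJ/mol

Let D be the C-F bond energy.
Σ(broken) = 2×340 + 8×426 + 1×596 + 1×151 = 4835
Σ(formed) = 3×340 + 2×D + 8×426 = 4428 + 2D
ΔH = Σ(broken) − Σ(formed) = (4835) − (4428 + 2D) = +407 − 2D
Setting this equal to −595 kJ gives 2D = 1002, so D = 501 kJ/mol.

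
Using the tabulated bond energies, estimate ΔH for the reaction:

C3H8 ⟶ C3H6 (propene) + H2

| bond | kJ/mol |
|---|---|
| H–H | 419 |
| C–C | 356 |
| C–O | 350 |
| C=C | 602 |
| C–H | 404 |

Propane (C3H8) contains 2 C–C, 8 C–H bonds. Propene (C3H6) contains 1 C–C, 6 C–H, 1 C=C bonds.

Bonds broken (reactants):
  C–C: 2 × 356 = 712
  C–H: 8 × 404 = 3232
  Σ(broken) = 3944 kJ
Bonds formed (products):
  C–C: 1 × 356 = 356
  C–H: 6 × 404 = 2424
  C=C: 1 × 602 = 602
  H–H: 1 × 419 = 419
  Σ(formed) = 3801 kJ
ΔH = Σ(broken) − Σ(formed) = 3944 − 3801 = +143 kJ

ΔH ≈ +143 kJ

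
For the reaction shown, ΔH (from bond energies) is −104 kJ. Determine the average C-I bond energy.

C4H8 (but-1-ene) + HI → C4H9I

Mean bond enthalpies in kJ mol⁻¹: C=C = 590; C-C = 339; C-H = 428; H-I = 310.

D(C-I) ≈ 237 kJ/mol

Let D be the C-I bond energy.
Σ(broken) = 2×339 + 8×428 + 1×590 + 1×310 = 5002
Σ(formed) = 3×339 + 9×428 + 1×D = 4869 + D
ΔH = Σ(broken) − Σ(formed) = (5002) − (4869 + D) = +133 − D
Setting this equal to −104 kJ gives D = 237 kJ/mol.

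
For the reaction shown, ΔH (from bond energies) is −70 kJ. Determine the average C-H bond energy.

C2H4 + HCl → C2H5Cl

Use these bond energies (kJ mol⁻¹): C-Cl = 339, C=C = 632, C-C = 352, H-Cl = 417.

Let D be the C-H bond energy.
Σ(broken) = 4×D + 1×632 + 1×417 = 1049 + 4D
Σ(formed) = 1×352 + 1×339 + 5×D = 691 + 5D
ΔH = Σ(broken) − Σ(formed) = (1049 + 4D) − (691 + 5D) = +358 − D
Setting this equal to −70 kJ gives D = 428 kJ/mol.

D(C-H) ≈ 428 kJ/mol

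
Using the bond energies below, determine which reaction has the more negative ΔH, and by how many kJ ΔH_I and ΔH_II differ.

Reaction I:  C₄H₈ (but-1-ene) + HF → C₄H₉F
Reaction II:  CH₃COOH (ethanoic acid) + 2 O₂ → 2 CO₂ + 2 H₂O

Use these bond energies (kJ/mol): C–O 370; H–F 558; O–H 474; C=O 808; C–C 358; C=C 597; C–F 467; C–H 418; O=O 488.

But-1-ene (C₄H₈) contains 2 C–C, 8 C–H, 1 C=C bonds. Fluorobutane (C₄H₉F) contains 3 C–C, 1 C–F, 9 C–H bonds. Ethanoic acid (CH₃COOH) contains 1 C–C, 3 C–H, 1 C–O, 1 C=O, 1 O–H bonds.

Reaction II, by 800 kJ

Reaction I:
  Bonds broken (reactants):
    C–C: 2 × 358 = 716
    C–H: 8 × 418 = 3344
    C=C: 1 × 597 = 597
    H–F: 1 × 558 = 558
    Σ(broken) = 5215 kJ
  Bonds formed (products):
    C–C: 3 × 358 = 1074
    C–F: 1 × 467 = 467
    C–H: 9 × 418 = 3762
    Σ(formed) = 5303 kJ
  ΔH_I = 5215 − 5303 = −88 kJ
Reaction II:
  Bonds broken (reactants):
    C–C: 1 × 358 = 358
    C–H: 3 × 418 = 1254
    C–O: 1 × 370 = 370
    C=O: 1 × 808 = 808
    O–H: 1 × 474 = 474
    O=O: 2 × 488 = 976
    Σ(broken) = 4240 kJ
  Bonds formed (products):
    C=O: 4 × 808 = 3232
    O–H: 4 × 474 = 1896
    Σ(formed) = 5128 kJ
  ΔH_II = 4240 − 5128 = −888 kJ
ΔH_I − ΔH_II = +800 kJ, so reaction II has the more negative ΔH; |ΔH_I − ΔH_II| = 800 kJ.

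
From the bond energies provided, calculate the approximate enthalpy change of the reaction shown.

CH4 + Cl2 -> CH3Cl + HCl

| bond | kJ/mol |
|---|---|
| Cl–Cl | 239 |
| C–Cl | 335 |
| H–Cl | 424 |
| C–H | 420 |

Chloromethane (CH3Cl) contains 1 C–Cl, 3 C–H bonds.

ΔH ≈ −100 kJ

Bonds broken (reactants):
  C–H: 4 × 420 = 1680
  Cl–Cl: 1 × 239 = 239
  Σ(broken) = 1919 kJ
Bonds formed (products):
  C–Cl: 1 × 335 = 335
  C–H: 3 × 420 = 1260
  H–Cl: 1 × 424 = 424
  Σ(formed) = 2019 kJ
ΔH = Σ(broken) − Σ(formed) = 1919 − 2019 = −100 kJ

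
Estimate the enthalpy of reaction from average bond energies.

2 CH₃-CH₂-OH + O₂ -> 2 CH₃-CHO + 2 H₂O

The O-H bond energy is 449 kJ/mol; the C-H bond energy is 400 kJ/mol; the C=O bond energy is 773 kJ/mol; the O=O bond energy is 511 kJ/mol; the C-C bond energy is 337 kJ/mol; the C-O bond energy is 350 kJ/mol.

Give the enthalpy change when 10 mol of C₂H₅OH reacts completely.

ΔH = −2165 kJ

Bonds broken (reactants):
  C-C: 2 × 337 = 674
  C-H: 10 × 400 = 4000
  C-O: 2 × 350 = 700
  O-H: 2 × 449 = 898
  O=O: 1 × 511 = 511
  Σ(broken) = 6783 kJ
Bonds formed (products):
  C-C: 2 × 337 = 674
  C-H: 8 × 400 = 3200
  C=O: 2 × 773 = 1546
  O-H: 4 × 449 = 1796
  Σ(formed) = 7216 kJ
ΔH = Σ(broken) − Σ(formed) = 6783 − 7216 = −433 kJ
For 5× the reaction as written: 5 × (−433) = −2165 kJ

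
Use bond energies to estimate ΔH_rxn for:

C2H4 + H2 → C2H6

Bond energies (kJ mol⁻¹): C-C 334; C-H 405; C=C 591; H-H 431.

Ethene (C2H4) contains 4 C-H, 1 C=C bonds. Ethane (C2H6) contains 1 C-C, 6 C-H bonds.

ΔH ≈ −122 kJ

Bonds broken (reactants):
  C-H: 4 × 405 = 1620
  C=C: 1 × 591 = 591
  H-H: 1 × 431 = 431
  Σ(broken) = 2642 kJ
Bonds formed (products):
  C-C: 1 × 334 = 334
  C-H: 6 × 405 = 2430
  Σ(formed) = 2764 kJ
ΔH = Σ(broken) − Σ(formed) = 2642 − 2764 = −122 kJ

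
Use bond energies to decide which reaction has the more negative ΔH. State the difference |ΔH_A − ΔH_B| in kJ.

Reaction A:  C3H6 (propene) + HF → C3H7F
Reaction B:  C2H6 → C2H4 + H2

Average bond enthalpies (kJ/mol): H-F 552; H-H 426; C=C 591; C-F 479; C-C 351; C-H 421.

Reaction A, by 284 kJ

Reaction A:
  Bonds broken (reactants):
    C-C: 1 × 351 = 351
    C-H: 6 × 421 = 2526
    C=C: 1 × 591 = 591
    H-F: 1 × 552 = 552
    Σ(broken) = 4020 kJ
  Bonds formed (products):
    C-C: 2 × 351 = 702
    C-F: 1 × 479 = 479
    C-H: 7 × 421 = 2947
    Σ(formed) = 4128 kJ
  ΔH_A = 4020 − 4128 = −108 kJ
Reaction B:
  Bonds broken (reactants):
    C-C: 1 × 351 = 351
    C-H: 6 × 421 = 2526
    Σ(broken) = 2877 kJ
  Bonds formed (products):
    C-H: 4 × 421 = 1684
    C=C: 1 × 591 = 591
    H-H: 1 × 426 = 426
    Σ(formed) = 2701 kJ
  ΔH_B = 2877 − 2701 = +176 kJ
ΔH_A − ΔH_B = −284 kJ, so reaction A has the more negative ΔH; |ΔH_A − ΔH_B| = 284 kJ.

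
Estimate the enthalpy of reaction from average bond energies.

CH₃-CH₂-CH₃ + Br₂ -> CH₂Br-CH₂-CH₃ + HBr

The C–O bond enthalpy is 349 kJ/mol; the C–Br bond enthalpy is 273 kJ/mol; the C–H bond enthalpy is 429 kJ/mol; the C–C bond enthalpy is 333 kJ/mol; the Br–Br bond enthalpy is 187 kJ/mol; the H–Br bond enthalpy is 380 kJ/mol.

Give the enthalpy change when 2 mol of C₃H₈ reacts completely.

Bonds broken (reactants):
  Br–Br: 1 × 187 = 187
  C–C: 2 × 333 = 666
  C–H: 8 × 429 = 3432
  Σ(broken) = 4285 kJ
Bonds formed (products):
  C–Br: 1 × 273 = 273
  C–C: 2 × 333 = 666
  C–H: 7 × 429 = 3003
  H–Br: 1 × 380 = 380
  Σ(formed) = 4322 kJ
ΔH = Σ(broken) − Σ(formed) = 4285 − 4322 = −37 kJ
For 2× the reaction as written: 2 × (−37) = −74 kJ

ΔH = −74 kJ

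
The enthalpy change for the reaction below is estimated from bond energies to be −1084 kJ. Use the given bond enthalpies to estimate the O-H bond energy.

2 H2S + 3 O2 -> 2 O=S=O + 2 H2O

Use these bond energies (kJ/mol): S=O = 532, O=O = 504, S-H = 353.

D(O-H) ≈ 470 kJ/mol

Let D be the O-H bond energy.
Σ(broken) = 3×504 + 4×353 = 2924
Σ(formed) = 4×D + 4×532 = 2128 + 4D
ΔH = Σ(broken) − Σ(formed) = (2924) − (2128 + 4D) = +796 − 4D
Setting this equal to −1084 kJ gives 4D = 1880, so D = 470 kJ/mol.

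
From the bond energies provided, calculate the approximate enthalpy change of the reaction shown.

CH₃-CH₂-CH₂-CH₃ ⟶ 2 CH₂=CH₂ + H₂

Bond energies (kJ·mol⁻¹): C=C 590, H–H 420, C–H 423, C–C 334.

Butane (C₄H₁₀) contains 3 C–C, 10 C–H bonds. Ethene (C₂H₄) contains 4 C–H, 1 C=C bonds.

Bonds broken (reactants):
  C–C: 3 × 334 = 1002
  C–H: 10 × 423 = 4230
  Σ(broken) = 5232 kJ
Bonds formed (products):
  C–H: 8 × 423 = 3384
  C=C: 2 × 590 = 1180
  H–H: 1 × 420 = 420
  Σ(formed) = 4984 kJ
ΔH = Σ(broken) − Σ(formed) = 5232 − 4984 = +248 kJ

ΔH ≈ +248 kJ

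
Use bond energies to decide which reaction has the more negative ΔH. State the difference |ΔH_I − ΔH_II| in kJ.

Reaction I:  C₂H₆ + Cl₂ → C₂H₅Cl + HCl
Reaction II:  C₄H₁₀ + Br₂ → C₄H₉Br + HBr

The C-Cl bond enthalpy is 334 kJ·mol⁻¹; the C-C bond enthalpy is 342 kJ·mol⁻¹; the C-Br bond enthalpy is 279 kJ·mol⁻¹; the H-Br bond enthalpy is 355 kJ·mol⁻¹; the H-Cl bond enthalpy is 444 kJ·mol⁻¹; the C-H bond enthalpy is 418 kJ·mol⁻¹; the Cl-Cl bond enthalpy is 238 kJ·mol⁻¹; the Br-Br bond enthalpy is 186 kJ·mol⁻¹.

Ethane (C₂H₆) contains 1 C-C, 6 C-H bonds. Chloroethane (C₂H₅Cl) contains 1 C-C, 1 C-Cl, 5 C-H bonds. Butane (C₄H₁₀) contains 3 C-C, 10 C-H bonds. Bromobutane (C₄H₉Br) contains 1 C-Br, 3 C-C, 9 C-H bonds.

Reaction I:
  Bonds broken (reactants):
    C-C: 1 × 342 = 342
    C-H: 6 × 418 = 2508
    Cl-Cl: 1 × 238 = 238
    Σ(broken) = 3088 kJ
  Bonds formed (products):
    C-C: 1 × 342 = 342
    C-Cl: 1 × 334 = 334
    C-H: 5 × 418 = 2090
    H-Cl: 1 × 444 = 444
    Σ(formed) = 3210 kJ
  ΔH_I = 3088 − 3210 = −122 kJ
Reaction II:
  Bonds broken (reactants):
    Br-Br: 1 × 186 = 186
    C-C: 3 × 342 = 1026
    C-H: 10 × 418 = 4180
    Σ(broken) = 5392 kJ
  Bonds formed (products):
    C-Br: 1 × 279 = 279
    C-C: 3 × 342 = 1026
    C-H: 9 × 418 = 3762
    H-Br: 1 × 355 = 355
    Σ(formed) = 5422 kJ
  ΔH_II = 5392 − 5422 = −30 kJ
ΔH_I − ΔH_II = −92 kJ, so reaction I has the more negative ΔH; |ΔH_I − ΔH_II| = 92 kJ.

Reaction I, by 92 kJ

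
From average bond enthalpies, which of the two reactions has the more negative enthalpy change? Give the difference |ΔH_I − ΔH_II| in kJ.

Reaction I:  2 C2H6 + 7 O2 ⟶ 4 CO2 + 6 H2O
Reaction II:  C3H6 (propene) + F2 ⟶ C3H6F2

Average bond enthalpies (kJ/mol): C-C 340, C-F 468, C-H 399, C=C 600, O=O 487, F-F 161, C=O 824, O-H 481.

Reaction I, by 2972 kJ

Reaction I:
  Bonds broken (reactants):
    C-C: 2 × 340 = 680
    C-H: 12 × 399 = 4788
    O=O: 7 × 487 = 3409
    Σ(broken) = 8877 kJ
  Bonds formed (products):
    C=O: 8 × 824 = 6592
    O-H: 12 × 481 = 5772
    Σ(formed) = 12364 kJ
  ΔH_I = 8877 − 12364 = −3487 kJ
Reaction II:
  Bonds broken (reactants):
    C-C: 1 × 340 = 340
    C-H: 6 × 399 = 2394
    C=C: 1 × 600 = 600
    F-F: 1 × 161 = 161
    Σ(broken) = 3495 kJ
  Bonds formed (products):
    C-C: 2 × 340 = 680
    C-F: 2 × 468 = 936
    C-H: 6 × 399 = 2394
    Σ(formed) = 4010 kJ
  ΔH_II = 3495 − 4010 = −515 kJ
ΔH_I − ΔH_II = −2972 kJ, so reaction I has the more negative ΔH; |ΔH_I − ΔH_II| = 2972 kJ.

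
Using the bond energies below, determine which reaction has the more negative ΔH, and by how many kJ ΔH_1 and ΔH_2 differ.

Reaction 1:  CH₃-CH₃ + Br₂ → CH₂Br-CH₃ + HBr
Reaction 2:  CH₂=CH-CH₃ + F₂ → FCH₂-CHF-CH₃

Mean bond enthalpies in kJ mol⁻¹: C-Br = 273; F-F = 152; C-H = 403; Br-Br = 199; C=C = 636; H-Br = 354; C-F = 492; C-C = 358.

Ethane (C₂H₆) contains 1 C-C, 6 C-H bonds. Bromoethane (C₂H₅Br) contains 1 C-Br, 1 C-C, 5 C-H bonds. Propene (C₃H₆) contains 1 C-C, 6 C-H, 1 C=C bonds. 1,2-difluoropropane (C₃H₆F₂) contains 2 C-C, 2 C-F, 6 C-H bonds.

Reaction 2, by 529 kJ

Reaction 1:
  Bonds broken (reactants):
    Br-Br: 1 × 199 = 199
    C-C: 1 × 358 = 358
    C-H: 6 × 403 = 2418
    Σ(broken) = 2975 kJ
  Bonds formed (products):
    C-Br: 1 × 273 = 273
    C-C: 1 × 358 = 358
    C-H: 5 × 403 = 2015
    H-Br: 1 × 354 = 354
    Σ(formed) = 3000 kJ
  ΔH_1 = 2975 − 3000 = −25 kJ
Reaction 2:
  Bonds broken (reactants):
    C-C: 1 × 358 = 358
    C-H: 6 × 403 = 2418
    C=C: 1 × 636 = 636
    F-F: 1 × 152 = 152
    Σ(broken) = 3564 kJ
  Bonds formed (products):
    C-C: 2 × 358 = 716
    C-F: 2 × 492 = 984
    C-H: 6 × 403 = 2418
    Σ(formed) = 4118 kJ
  ΔH_2 = 3564 − 4118 = −554 kJ
ΔH_1 − ΔH_2 = +529 kJ, so reaction 2 has the more negative ΔH; |ΔH_1 − ΔH_2| = 529 kJ.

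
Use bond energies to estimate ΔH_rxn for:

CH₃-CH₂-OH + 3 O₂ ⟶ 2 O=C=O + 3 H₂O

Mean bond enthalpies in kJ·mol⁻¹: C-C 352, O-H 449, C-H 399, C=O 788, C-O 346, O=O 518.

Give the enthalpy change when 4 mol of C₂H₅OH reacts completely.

ΔH = −4600 kJ

Bonds broken (reactants):
  C-C: 1 × 352 = 352
  C-H: 5 × 399 = 1995
  C-O: 1 × 346 = 346
  O-H: 1 × 449 = 449
  O=O: 3 × 518 = 1554
  Σ(broken) = 4696 kJ
Bonds formed (products):
  C=O: 4 × 788 = 3152
  O-H: 6 × 449 = 2694
  Σ(formed) = 5846 kJ
ΔH = Σ(broken) − Σ(formed) = 4696 − 5846 = −1150 kJ
For 4× the reaction as written: 4 × (−1150) = −4600 kJ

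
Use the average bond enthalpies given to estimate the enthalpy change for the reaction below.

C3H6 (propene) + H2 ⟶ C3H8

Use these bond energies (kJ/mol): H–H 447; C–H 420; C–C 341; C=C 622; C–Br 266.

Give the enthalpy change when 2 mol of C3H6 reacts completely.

Bonds broken (reactants):
  C–C: 1 × 341 = 341
  C–H: 6 × 420 = 2520
  C=C: 1 × 622 = 622
  H–H: 1 × 447 = 447
  Σ(broken) = 3930 kJ
Bonds formed (products):
  C–C: 2 × 341 = 682
  C–H: 8 × 420 = 3360
  Σ(formed) = 4042 kJ
ΔH = Σ(broken) − Σ(formed) = 3930 − 4042 = −112 kJ
For 2× the reaction as written: 2 × (−112) = −224 kJ

ΔH = −224 kJ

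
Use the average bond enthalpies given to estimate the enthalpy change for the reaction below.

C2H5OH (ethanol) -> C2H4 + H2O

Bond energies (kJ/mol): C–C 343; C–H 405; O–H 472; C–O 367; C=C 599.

Bonds broken (reactants):
  C–C: 1 × 343 = 343
  C–H: 5 × 405 = 2025
  C–O: 1 × 367 = 367
  O–H: 1 × 472 = 472
  Σ(broken) = 3207 kJ
Bonds formed (products):
  C–H: 4 × 405 = 1620
  C=C: 1 × 599 = 599
  O–H: 2 × 472 = 944
  Σ(formed) = 3163 kJ
ΔH = Σ(broken) − Σ(formed) = 3207 − 3163 = +44 kJ

ΔH ≈ +44 kJ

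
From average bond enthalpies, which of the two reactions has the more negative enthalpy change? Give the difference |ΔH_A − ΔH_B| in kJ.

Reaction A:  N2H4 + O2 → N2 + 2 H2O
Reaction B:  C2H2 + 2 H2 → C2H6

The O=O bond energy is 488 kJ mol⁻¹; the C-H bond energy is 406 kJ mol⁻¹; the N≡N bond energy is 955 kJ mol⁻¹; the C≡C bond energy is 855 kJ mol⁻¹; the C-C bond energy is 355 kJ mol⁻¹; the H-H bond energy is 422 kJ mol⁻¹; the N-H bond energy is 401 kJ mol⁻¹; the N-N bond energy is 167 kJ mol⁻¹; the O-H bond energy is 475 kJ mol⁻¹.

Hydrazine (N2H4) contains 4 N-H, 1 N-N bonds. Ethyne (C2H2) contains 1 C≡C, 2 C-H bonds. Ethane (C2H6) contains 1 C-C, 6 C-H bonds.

Reaction A:
  Bonds broken (reactants):
    N-H: 4 × 401 = 1604
    N-N: 1 × 167 = 167
    O=O: 1 × 488 = 488
    Σ(broken) = 2259 kJ
  Bonds formed (products):
    N≡N: 1 × 955 = 955
    O-H: 4 × 475 = 1900
    Σ(formed) = 2855 kJ
  ΔH_A = 2259 − 2855 = −596 kJ
Reaction B:
  Bonds broken (reactants):
    C≡C: 1 × 855 = 855
    C-H: 2 × 406 = 812
    H-H: 2 × 422 = 844
    Σ(broken) = 2511 kJ
  Bonds formed (products):
    C-C: 1 × 355 = 355
    C-H: 6 × 406 = 2436
    Σ(formed) = 2791 kJ
  ΔH_B = 2511 − 2791 = −280 kJ
ΔH_A − ΔH_B = −316 kJ, so reaction A has the more negative ΔH; |ΔH_A − ΔH_B| = 316 kJ.

Reaction A, by 316 kJ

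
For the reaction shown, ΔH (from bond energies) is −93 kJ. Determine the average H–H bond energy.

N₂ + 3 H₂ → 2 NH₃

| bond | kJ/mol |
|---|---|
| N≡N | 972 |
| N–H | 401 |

D(H–H) ≈ 447 kJ/mol

Let D be the H–H bond energy.
Σ(broken) = 3×D + 1×972 = 972 + 3D
Σ(formed) = 6×401 = 2406
ΔH = Σ(broken) − Σ(formed) = (972 + 3D) − (2406) = −1434 + 3D
Setting this equal to −93 kJ gives 3D = 1341, so D = 447 kJ/mol.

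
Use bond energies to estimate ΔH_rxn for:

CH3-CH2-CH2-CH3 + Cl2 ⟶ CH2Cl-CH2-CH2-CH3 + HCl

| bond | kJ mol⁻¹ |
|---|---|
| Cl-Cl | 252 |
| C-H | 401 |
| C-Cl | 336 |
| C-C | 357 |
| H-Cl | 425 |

Bonds broken (reactants):
  C-C: 3 × 357 = 1071
  C-H: 10 × 401 = 4010
  Cl-Cl: 1 × 252 = 252
  Σ(broken) = 5333 kJ
Bonds formed (products):
  C-C: 3 × 357 = 1071
  C-Cl: 1 × 336 = 336
  C-H: 9 × 401 = 3609
  H-Cl: 1 × 425 = 425
  Σ(formed) = 5441 kJ
ΔH = Σ(broken) − Σ(formed) = 5333 − 5441 = −108 kJ

ΔH ≈ −108 kJ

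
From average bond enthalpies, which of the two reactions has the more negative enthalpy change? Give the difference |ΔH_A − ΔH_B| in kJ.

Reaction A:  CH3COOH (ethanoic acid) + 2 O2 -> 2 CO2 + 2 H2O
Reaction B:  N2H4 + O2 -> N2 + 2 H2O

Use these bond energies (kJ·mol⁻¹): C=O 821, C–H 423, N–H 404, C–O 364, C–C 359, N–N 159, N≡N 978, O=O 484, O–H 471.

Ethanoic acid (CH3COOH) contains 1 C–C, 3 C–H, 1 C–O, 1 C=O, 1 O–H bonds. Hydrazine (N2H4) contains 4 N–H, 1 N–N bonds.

Reaction A, by 313 kJ

Reaction A:
  Bonds broken (reactants):
    C–C: 1 × 359 = 359
    C–H: 3 × 423 = 1269
    C–O: 1 × 364 = 364
    C=O: 1 × 821 = 821
    O–H: 1 × 471 = 471
    O=O: 2 × 484 = 968
    Σ(broken) = 4252 kJ
  Bonds formed (products):
    C=O: 4 × 821 = 3284
    O–H: 4 × 471 = 1884
    Σ(formed) = 5168 kJ
  ΔH_A = 4252 − 5168 = −916 kJ
Reaction B:
  Bonds broken (reactants):
    N–H: 4 × 404 = 1616
    N–N: 1 × 159 = 159
    O=O: 1 × 484 = 484
    Σ(broken) = 2259 kJ
  Bonds formed (products):
    N≡N: 1 × 978 = 978
    O–H: 4 × 471 = 1884
    Σ(formed) = 2862 kJ
  ΔH_B = 2259 − 2862 = −603 kJ
ΔH_A − ΔH_B = −313 kJ, so reaction A has the more negative ΔH; |ΔH_A − ΔH_B| = 313 kJ.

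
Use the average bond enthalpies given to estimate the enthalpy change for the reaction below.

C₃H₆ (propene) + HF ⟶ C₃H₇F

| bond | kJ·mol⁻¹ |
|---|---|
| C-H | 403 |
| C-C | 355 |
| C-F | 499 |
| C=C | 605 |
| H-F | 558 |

ΔH ≈ −94 kJ

Bonds broken (reactants):
  C-C: 1 × 355 = 355
  C-H: 6 × 403 = 2418
  C=C: 1 × 605 = 605
  H-F: 1 × 558 = 558
  Σ(broken) = 3936 kJ
Bonds formed (products):
  C-C: 2 × 355 = 710
  C-F: 1 × 499 = 499
  C-H: 7 × 403 = 2821
  Σ(formed) = 4030 kJ
ΔH = Σ(broken) − Σ(formed) = 3936 − 4030 = −94 kJ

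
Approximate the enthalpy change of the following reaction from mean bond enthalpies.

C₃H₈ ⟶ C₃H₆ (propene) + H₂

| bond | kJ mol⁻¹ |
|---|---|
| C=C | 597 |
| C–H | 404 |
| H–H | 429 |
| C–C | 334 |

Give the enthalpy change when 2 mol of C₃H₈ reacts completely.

ΔH = +232 kJ

Bonds broken (reactants):
  C–C: 2 × 334 = 668
  C–H: 8 × 404 = 3232
  Σ(broken) = 3900 kJ
Bonds formed (products):
  C–C: 1 × 334 = 334
  C–H: 6 × 404 = 2424
  C=C: 1 × 597 = 597
  H–H: 1 × 429 = 429
  Σ(formed) = 3784 kJ
ΔH = Σ(broken) − Σ(formed) = 3900 − 3784 = +116 kJ
For 2× the reaction as written: 2 × (+116) = +232 kJ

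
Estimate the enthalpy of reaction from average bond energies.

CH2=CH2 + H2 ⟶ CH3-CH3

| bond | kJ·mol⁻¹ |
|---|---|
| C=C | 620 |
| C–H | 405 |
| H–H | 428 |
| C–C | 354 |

ΔH ≈ −116 kJ

Bonds broken (reactants):
  C–H: 4 × 405 = 1620
  C=C: 1 × 620 = 620
  H–H: 1 × 428 = 428
  Σ(broken) = 2668 kJ
Bonds formed (products):
  C–C: 1 × 354 = 354
  C–H: 6 × 405 = 2430
  Σ(formed) = 2784 kJ
ΔH = Σ(broken) − Σ(formed) = 2668 − 2784 = −116 kJ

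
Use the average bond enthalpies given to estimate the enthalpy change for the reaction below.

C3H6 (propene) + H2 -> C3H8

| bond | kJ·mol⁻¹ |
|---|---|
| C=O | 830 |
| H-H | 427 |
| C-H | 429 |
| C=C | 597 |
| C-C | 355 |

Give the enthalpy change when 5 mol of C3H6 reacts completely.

ΔH = −945 kJ

Bonds broken (reactants):
  C-C: 1 × 355 = 355
  C-H: 6 × 429 = 2574
  C=C: 1 × 597 = 597
  H-H: 1 × 427 = 427
  Σ(broken) = 3953 kJ
Bonds formed (products):
  C-C: 2 × 355 = 710
  C-H: 8 × 429 = 3432
  Σ(formed) = 4142 kJ
ΔH = Σ(broken) − Σ(formed) = 3953 − 4142 = −189 kJ
For 5× the reaction as written: 5 × (−189) = −945 kJ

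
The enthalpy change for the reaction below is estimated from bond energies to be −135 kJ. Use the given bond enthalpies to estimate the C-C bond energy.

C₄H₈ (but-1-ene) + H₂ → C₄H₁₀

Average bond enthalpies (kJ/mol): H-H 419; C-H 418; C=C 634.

D(C-C) ≈ 352 kJ/mol

Let D be the C-C bond energy.
Σ(broken) = 2×D + 8×418 + 1×634 + 1×419 = 4397 + 2D
Σ(formed) = 3×D + 10×418 = 4180 + 3D
ΔH = Σ(broken) − Σ(formed) = (4397 + 2D) − (4180 + 3D) = +217 − D
Setting this equal to −135 kJ gives D = 352 kJ/mol.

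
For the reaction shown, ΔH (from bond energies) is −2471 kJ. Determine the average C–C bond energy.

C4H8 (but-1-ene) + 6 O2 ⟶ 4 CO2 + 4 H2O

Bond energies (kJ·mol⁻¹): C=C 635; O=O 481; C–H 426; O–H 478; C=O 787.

Let D be the C–C bond energy.
Σ(broken) = 2×D + 8×426 + 1×635 + 6×481 = 6929 + 2D
Σ(formed) = 8×787 + 8×478 = 10120
ΔH = Σ(broken) − Σ(formed) = (6929 + 2D) − (10120) = −3191 + 2D
Setting this equal to −2471 kJ gives 2D = 720, so D = 360 kJ/mol.

D(C–C) ≈ 360 kJ/mol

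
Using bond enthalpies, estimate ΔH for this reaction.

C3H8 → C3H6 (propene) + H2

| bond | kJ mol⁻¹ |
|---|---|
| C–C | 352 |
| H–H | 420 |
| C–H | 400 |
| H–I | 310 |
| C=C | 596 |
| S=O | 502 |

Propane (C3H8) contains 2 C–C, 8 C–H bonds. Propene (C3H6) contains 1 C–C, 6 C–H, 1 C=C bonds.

ΔH ≈ +136 kJ

Bonds broken (reactants):
  C–C: 2 × 352 = 704
  C–H: 8 × 400 = 3200
  Σ(broken) = 3904 kJ
Bonds formed (products):
  C–C: 1 × 352 = 352
  C–H: 6 × 400 = 2400
  C=C: 1 × 596 = 596
  H–H: 1 × 420 = 420
  Σ(formed) = 3768 kJ
ΔH = Σ(broken) − Σ(formed) = 3904 − 3768 = +136 kJ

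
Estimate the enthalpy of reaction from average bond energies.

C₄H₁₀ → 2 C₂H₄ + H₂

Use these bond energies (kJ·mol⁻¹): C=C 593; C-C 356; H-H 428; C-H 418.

ΔH ≈ +290 kJ

Bonds broken (reactants):
  C-C: 3 × 356 = 1068
  C-H: 10 × 418 = 4180
  Σ(broken) = 5248 kJ
Bonds formed (products):
  C-H: 8 × 418 = 3344
  C=C: 2 × 593 = 1186
  H-H: 1 × 428 = 428
  Σ(formed) = 4958 kJ
ΔH = Σ(broken) − Σ(formed) = 5248 − 4958 = +290 kJ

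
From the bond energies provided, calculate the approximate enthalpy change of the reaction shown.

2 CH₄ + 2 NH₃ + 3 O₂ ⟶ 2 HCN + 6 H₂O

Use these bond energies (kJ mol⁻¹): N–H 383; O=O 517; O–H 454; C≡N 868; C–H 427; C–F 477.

ΔH ≈ −773 kJ

Bonds broken (reactants):
  C–H: 8 × 427 = 3416
  N–H: 6 × 383 = 2298
  O=O: 3 × 517 = 1551
  Σ(broken) = 7265 kJ
Bonds formed (products):
  C≡N: 2 × 868 = 1736
  C–H: 2 × 427 = 854
  O–H: 12 × 454 = 5448
  Σ(formed) = 8038 kJ
ΔH = Σ(broken) − Σ(formed) = 7265 − 8038 = −773 kJ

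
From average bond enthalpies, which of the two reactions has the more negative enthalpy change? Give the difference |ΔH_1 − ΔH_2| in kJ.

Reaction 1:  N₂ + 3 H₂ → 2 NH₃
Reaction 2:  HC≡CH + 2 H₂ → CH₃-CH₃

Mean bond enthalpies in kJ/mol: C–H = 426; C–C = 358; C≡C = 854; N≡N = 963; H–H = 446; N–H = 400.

Reaction 1:
  Bonds broken (reactants):
    H–H: 3 × 446 = 1338
    N≡N: 1 × 963 = 963
    Σ(broken) = 2301 kJ
  Bonds formed (products):
    N–H: 6 × 400 = 2400
    Σ(formed) = 2400 kJ
  ΔH_1 = 2301 − 2400 = −99 kJ
Reaction 2:
  Bonds broken (reactants):
    C≡C: 1 × 854 = 854
    C–H: 2 × 426 = 852
    H–H: 2 × 446 = 892
    Σ(broken) = 2598 kJ
  Bonds formed (products):
    C–C: 1 × 358 = 358
    C–H: 6 × 426 = 2556
    Σ(formed) = 2914 kJ
  ΔH_2 = 2598 − 2914 = −316 kJ
ΔH_1 − ΔH_2 = +217 kJ, so reaction 2 has the more negative ΔH; |ΔH_1 − ΔH_2| = 217 kJ.

Reaction 2, by 217 kJ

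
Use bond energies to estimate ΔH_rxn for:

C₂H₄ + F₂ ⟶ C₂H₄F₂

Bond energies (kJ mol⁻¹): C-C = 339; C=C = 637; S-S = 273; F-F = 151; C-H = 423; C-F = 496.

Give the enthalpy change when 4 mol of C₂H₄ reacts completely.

ΔH = −2172 kJ

Bonds broken (reactants):
  C-H: 4 × 423 = 1692
  C=C: 1 × 637 = 637
  F-F: 1 × 151 = 151
  Σ(broken) = 2480 kJ
Bonds formed (products):
  C-C: 1 × 339 = 339
  C-F: 2 × 496 = 992
  C-H: 4 × 423 = 1692
  Σ(formed) = 3023 kJ
ΔH = Σ(broken) − Σ(formed) = 2480 − 3023 = −543 kJ
For 4× the reaction as written: 4 × (−543) = −2172 kJ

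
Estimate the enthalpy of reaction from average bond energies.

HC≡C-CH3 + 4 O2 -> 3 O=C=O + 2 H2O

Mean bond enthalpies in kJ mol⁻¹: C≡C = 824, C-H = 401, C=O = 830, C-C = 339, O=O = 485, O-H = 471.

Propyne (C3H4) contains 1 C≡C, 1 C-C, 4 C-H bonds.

Bonds broken (reactants):
  C≡C: 1 × 824 = 824
  C-C: 1 × 339 = 339
  C-H: 4 × 401 = 1604
  O=O: 4 × 485 = 1940
  Σ(broken) = 4707 kJ
Bonds formed (products):
  C=O: 6 × 830 = 4980
  O-H: 4 × 471 = 1884
  Σ(formed) = 6864 kJ
ΔH = Σ(broken) − Σ(formed) = 4707 − 6864 = −2157 kJ

ΔH ≈ −2157 kJ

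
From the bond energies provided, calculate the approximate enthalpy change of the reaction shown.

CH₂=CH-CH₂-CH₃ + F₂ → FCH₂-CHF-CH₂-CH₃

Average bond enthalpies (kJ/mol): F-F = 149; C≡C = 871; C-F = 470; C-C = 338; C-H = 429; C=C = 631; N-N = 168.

Bonds broken (reactants):
  C-C: 2 × 338 = 676
  C-H: 8 × 429 = 3432
  C=C: 1 × 631 = 631
  F-F: 1 × 149 = 149
  Σ(broken) = 4888 kJ
Bonds formed (products):
  C-C: 3 × 338 = 1014
  C-F: 2 × 470 = 940
  C-H: 8 × 429 = 3432
  Σ(formed) = 5386 kJ
ΔH = Σ(broken) − Σ(formed) = 4888 − 5386 = −498 kJ

ΔH ≈ −498 kJ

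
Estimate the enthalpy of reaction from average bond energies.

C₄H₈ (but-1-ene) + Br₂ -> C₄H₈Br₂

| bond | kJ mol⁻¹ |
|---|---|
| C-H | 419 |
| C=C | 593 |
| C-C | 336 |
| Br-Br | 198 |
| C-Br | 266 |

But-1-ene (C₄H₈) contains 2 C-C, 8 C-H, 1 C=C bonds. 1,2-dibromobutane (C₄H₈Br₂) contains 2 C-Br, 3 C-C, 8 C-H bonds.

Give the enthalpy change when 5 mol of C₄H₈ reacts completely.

Bonds broken (reactants):
  Br-Br: 1 × 198 = 198
  C-C: 2 × 336 = 672
  C-H: 8 × 419 = 3352
  C=C: 1 × 593 = 593
  Σ(broken) = 4815 kJ
Bonds formed (products):
  C-Br: 2 × 266 = 532
  C-C: 3 × 336 = 1008
  C-H: 8 × 419 = 3352
  Σ(formed) = 4892 kJ
ΔH = Σ(broken) − Σ(formed) = 4815 − 4892 = −77 kJ
For 5× the reaction as written: 5 × (−77) = −385 kJ

ΔH = −385 kJ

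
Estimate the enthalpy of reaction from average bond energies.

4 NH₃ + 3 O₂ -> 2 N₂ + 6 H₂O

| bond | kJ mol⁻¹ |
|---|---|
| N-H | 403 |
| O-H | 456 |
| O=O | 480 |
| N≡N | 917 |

Bonds broken (reactants):
  N-H: 12 × 403 = 4836
  O=O: 3 × 480 = 1440
  Σ(broken) = 6276 kJ
Bonds formed (products):
  N≡N: 2 × 917 = 1834
  O-H: 12 × 456 = 5472
  Σ(formed) = 7306 kJ
ΔH = Σ(broken) − Σ(formed) = 6276 − 7306 = −1030 kJ

ΔH ≈ −1030 kJ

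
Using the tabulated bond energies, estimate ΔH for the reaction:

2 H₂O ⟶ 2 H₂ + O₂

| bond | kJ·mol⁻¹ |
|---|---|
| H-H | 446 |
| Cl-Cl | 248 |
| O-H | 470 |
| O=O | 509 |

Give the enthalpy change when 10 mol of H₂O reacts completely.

Bonds broken (reactants):
  O-H: 4 × 470 = 1880
  Σ(broken) = 1880 kJ
Bonds formed (products):
  H-H: 2 × 446 = 892
  O=O: 1 × 509 = 509
  Σ(formed) = 1401 kJ
ΔH = Σ(broken) − Σ(formed) = 1880 − 1401 = +479 kJ
For 5× the reaction as written: 5 × (+479) = +2395 kJ

ΔH = +2395 kJ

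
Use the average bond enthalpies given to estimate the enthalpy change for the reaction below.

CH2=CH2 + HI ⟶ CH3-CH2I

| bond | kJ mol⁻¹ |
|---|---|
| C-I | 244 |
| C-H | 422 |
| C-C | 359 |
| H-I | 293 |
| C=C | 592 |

ΔH ≈ −140 kJ

Bonds broken (reactants):
  C-H: 4 × 422 = 1688
  C=C: 1 × 592 = 592
  H-I: 1 × 293 = 293
  Σ(broken) = 2573 kJ
Bonds formed (products):
  C-C: 1 × 359 = 359
  C-H: 5 × 422 = 2110
  C-I: 1 × 244 = 244
  Σ(formed) = 2713 kJ
ΔH = Σ(broken) − Σ(formed) = 2573 − 2713 = −140 kJ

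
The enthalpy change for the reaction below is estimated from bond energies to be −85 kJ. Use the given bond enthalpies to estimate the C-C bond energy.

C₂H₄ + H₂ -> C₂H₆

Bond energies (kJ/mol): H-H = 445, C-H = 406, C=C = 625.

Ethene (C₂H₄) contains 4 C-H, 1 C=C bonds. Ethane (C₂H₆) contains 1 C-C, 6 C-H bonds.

D(C-C) ≈ 343 kJ/mol

Let D be the C-C bond energy.
Σ(broken) = 4×406 + 1×625 + 1×445 = 2694
Σ(formed) = 1×D + 6×406 = 2436 + D
ΔH = Σ(broken) − Σ(formed) = (2694) − (2436 + D) = +258 − D
Setting this equal to −85 kJ gives D = 343 kJ/mol.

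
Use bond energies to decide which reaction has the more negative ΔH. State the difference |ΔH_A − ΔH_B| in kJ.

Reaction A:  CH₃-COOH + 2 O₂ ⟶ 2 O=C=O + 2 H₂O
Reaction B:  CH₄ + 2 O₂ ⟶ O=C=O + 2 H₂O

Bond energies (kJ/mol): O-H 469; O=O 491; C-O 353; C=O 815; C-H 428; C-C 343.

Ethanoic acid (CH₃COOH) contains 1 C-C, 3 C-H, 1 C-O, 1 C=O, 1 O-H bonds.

Reaction A:
  Bonds broken (reactants):
    C-C: 1 × 343 = 343
    C-H: 3 × 428 = 1284
    C-O: 1 × 353 = 353
    C=O: 1 × 815 = 815
    O-H: 1 × 469 = 469
    O=O: 2 × 491 = 982
    Σ(broken) = 4246 kJ
  Bonds formed (products):
    C=O: 4 × 815 = 3260
    O-H: 4 × 469 = 1876
    Σ(formed) = 5136 kJ
  ΔH_A = 4246 − 5136 = −890 kJ
Reaction B:
  Bonds broken (reactants):
    C-H: 4 × 428 = 1712
    O=O: 2 × 491 = 982
    Σ(broken) = 2694 kJ
  Bonds formed (products):
    C=O: 2 × 815 = 1630
    O-H: 4 × 469 = 1876
    Σ(formed) = 3506 kJ
  ΔH_B = 2694 − 3506 = −812 kJ
ΔH_A − ΔH_B = −78 kJ, so reaction A has the more negative ΔH; |ΔH_A − ΔH_B| = 78 kJ.

Reaction A, by 78 kJ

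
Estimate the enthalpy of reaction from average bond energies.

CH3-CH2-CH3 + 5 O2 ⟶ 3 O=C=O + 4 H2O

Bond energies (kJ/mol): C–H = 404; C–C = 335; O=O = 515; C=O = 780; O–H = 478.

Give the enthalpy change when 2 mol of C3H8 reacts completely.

Bonds broken (reactants):
  C–C: 2 × 335 = 670
  C–H: 8 × 404 = 3232
  O=O: 5 × 515 = 2575
  Σ(broken) = 6477 kJ
Bonds formed (products):
  C=O: 6 × 780 = 4680
  O–H: 8 × 478 = 3824
  Σ(formed) = 8504 kJ
ΔH = Σ(broken) − Σ(formed) = 6477 − 8504 = −2027 kJ
For 2× the reaction as written: 2 × (−2027) = −4054 kJ

ΔH = −4054 kJ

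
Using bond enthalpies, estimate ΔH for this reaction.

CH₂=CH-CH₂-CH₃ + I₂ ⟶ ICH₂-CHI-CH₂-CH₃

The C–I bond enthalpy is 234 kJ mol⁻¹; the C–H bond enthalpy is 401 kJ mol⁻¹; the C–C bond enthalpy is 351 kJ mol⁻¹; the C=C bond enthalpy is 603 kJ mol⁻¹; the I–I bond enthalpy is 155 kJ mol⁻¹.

Bonds broken (reactants):
  C–C: 2 × 351 = 702
  C–H: 8 × 401 = 3208
  C=C: 1 × 603 = 603
  I–I: 1 × 155 = 155
  Σ(broken) = 4668 kJ
Bonds formed (products):
  C–C: 3 × 351 = 1053
  C–H: 8 × 401 = 3208
  C–I: 2 × 234 = 468
  Σ(formed) = 4729 kJ
ΔH = Σ(broken) − Σ(formed) = 4668 − 4729 = −61 kJ

ΔH ≈ −61 kJ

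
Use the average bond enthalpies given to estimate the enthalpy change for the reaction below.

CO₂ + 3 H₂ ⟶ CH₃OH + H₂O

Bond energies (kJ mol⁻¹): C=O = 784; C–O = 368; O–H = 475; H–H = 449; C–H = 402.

ΔH ≈ −84 kJ

Bonds broken (reactants):
  C=O: 2 × 784 = 1568
  H–H: 3 × 449 = 1347
  Σ(broken) = 2915 kJ
Bonds formed (products):
  C–H: 3 × 402 = 1206
  C–O: 1 × 368 = 368
  O–H: 3 × 475 = 1425
  Σ(formed) = 2999 kJ
ΔH = Σ(broken) − Σ(formed) = 2915 − 2999 = −84 kJ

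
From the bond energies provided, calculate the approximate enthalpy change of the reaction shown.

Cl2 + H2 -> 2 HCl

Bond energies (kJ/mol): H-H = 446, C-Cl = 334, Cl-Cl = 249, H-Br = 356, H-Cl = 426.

Bonds broken (reactants):
  Cl-Cl: 1 × 249 = 249
  H-H: 1 × 446 = 446
  Σ(broken) = 695 kJ
Bonds formed (products):
  H-Cl: 2 × 426 = 852
  Σ(formed) = 852 kJ
ΔH = Σ(broken) − Σ(formed) = 695 − 852 = −157 kJ

ΔH ≈ −157 kJ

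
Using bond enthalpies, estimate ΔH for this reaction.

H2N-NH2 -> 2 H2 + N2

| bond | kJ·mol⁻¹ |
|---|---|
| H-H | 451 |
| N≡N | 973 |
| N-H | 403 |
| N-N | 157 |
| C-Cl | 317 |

ΔH ≈ −106 kJ

Bonds broken (reactants):
  N-H: 4 × 403 = 1612
  N-N: 1 × 157 = 157
  Σ(broken) = 1769 kJ
Bonds formed (products):
  H-H: 2 × 451 = 902
  N≡N: 1 × 973 = 973
  Σ(formed) = 1875 kJ
ΔH = Σ(broken) − Σ(formed) = 1769 − 1875 = −106 kJ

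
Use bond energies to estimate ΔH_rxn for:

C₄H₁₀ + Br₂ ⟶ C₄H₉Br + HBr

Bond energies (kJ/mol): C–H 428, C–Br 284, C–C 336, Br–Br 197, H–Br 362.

ΔH ≈ −21 kJ

Bonds broken (reactants):
  Br–Br: 1 × 197 = 197
  C–C: 3 × 336 = 1008
  C–H: 10 × 428 = 4280
  Σ(broken) = 5485 kJ
Bonds formed (products):
  C–Br: 1 × 284 = 284
  C–C: 3 × 336 = 1008
  C–H: 9 × 428 = 3852
  H–Br: 1 × 362 = 362
  Σ(formed) = 5506 kJ
ΔH = Σ(broken) − Σ(formed) = 5485 − 5506 = −21 kJ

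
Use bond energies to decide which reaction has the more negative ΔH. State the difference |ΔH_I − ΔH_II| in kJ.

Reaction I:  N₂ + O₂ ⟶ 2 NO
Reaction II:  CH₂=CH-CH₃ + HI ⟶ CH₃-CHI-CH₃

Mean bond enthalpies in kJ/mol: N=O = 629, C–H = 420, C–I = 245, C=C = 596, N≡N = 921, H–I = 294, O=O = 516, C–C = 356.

Reaction II, by 310 kJ

Reaction I:
  Bonds broken (reactants):
    N≡N: 1 × 921 = 921
    O=O: 1 × 516 = 516
    Σ(broken) = 1437 kJ
  Bonds formed (products):
    N=O: 2 × 629 = 1258
    Σ(formed) = 1258 kJ
  ΔH_I = 1437 − 1258 = +179 kJ
Reaction II:
  Bonds broken (reactants):
    C–C: 1 × 356 = 356
    C–H: 6 × 420 = 2520
    C=C: 1 × 596 = 596
    H–I: 1 × 294 = 294
    Σ(broken) = 3766 kJ
  Bonds formed (products):
    C–C: 2 × 356 = 712
    C–H: 7 × 420 = 2940
    C–I: 1 × 245 = 245
    Σ(formed) = 3897 kJ
  ΔH_II = 3766 − 3897 = −131 kJ
ΔH_I − ΔH_II = +310 kJ, so reaction II has the more negative ΔH; |ΔH_I − ΔH_II| = 310 kJ.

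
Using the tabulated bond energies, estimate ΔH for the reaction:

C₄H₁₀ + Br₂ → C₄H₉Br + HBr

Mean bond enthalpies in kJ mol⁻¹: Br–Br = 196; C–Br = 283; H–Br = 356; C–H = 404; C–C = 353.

ΔH ≈ −39 kJ

Bonds broken (reactants):
  Br–Br: 1 × 196 = 196
  C–C: 3 × 353 = 1059
  C–H: 10 × 404 = 4040
  Σ(broken) = 5295 kJ
Bonds formed (products):
  C–Br: 1 × 283 = 283
  C–C: 3 × 353 = 1059
  C–H: 9 × 404 = 3636
  H–Br: 1 × 356 = 356
  Σ(formed) = 5334 kJ
ΔH = Σ(broken) − Σ(formed) = 5295 − 5334 = −39 kJ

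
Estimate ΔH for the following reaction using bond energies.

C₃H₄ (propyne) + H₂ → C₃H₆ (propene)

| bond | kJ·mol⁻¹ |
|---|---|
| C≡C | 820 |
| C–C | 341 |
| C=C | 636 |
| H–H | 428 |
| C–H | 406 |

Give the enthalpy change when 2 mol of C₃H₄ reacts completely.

ΔH = −400 kJ

Bonds broken (reactants):
  C≡C: 1 × 820 = 820
  C–C: 1 × 341 = 341
  C–H: 4 × 406 = 1624
  H–H: 1 × 428 = 428
  Σ(broken) = 3213 kJ
Bonds formed (products):
  C–C: 1 × 341 = 341
  C–H: 6 × 406 = 2436
  C=C: 1 × 636 = 636
  Σ(formed) = 3413 kJ
ΔH = Σ(broken) − Σ(formed) = 3213 − 3413 = −200 kJ
For 2× the reaction as written: 2 × (−200) = −400 kJ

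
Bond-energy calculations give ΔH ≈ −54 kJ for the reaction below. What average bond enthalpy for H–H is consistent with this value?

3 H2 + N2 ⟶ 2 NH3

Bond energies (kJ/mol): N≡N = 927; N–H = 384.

D(H–H) ≈ 441 kJ/mol

Let D be the H–H bond energy.
Σ(broken) = 3×D + 1×927 = 927 + 3D
Σ(formed) = 6×384 = 2304
ΔH = Σ(broken) − Σ(formed) = (927 + 3D) − (2304) = −1377 + 3D
Setting this equal to −54 kJ gives 3D = 1323, so D = 441 kJ/mol.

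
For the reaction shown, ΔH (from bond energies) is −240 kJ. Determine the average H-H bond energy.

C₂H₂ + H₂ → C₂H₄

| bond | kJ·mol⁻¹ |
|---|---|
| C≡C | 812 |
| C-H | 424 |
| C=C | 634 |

Let D be the H-H bond energy.
Σ(broken) = 1×812 + 2×424 + 1×D = 1660 + D
Σ(formed) = 4×424 + 1×634 = 2330
ΔH = Σ(broken) − Σ(formed) = (1660 + D) − (2330) = −670 + D
Setting this equal to −240 kJ gives D = 430 kJ/mol.

D(H-H) ≈ 430 kJ/mol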